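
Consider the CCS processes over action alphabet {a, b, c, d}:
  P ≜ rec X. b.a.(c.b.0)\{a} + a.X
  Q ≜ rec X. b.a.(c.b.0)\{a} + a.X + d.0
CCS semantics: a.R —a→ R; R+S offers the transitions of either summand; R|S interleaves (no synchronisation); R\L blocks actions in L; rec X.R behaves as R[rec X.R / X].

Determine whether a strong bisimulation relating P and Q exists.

LTS(P): 5 reachable states
  s0 = rec X. b.a.(c.b.0)\{a} + a.X :: ··a··> s0, ··b··> s1
  s1 = a.(c.b.0)\{a} :: ··a··> s2
  s2 = (c.b.0)\{a} :: ··c··> s3
  s3 = (b.0)\{a} :: ··b··> s4
  s4 = 0\{a} :: deadlocked
LTS(Q): 6 reachable states
  t0 = rec X. b.a.(c.b.0)\{a} + a.X + d.0 :: ··a··> t0, ··b··> t1, ··d··> t2
  t1 = a.(c.b.0)\{a} :: ··a··> t3
  t2 = 0 :: deadlocked
  t3 = (c.b.0)\{a} :: ··c··> t4
  t4 = (b.0)\{a} :: ··b··> t5
  t5 = 0\{a} :: deadlocked
Bisimilarity quotient blocks:
  B0 = {s0}
  B1 = {s1, t1}
  B2 = {s2, t3}
  B3 = {s3, t4}
  B4 = {s4, t2, t5}
  B5 = {t0}
s0 ∈ B0, t0 ∈ B5 → different blocks

not bisimilar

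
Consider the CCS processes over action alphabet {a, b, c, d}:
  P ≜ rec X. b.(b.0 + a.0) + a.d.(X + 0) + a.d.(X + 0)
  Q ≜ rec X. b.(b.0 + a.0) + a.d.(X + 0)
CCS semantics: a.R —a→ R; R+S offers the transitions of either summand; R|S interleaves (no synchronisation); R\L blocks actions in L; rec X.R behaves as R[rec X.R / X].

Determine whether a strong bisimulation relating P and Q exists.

bisimilar

Reachable graph of P (5 states):
  p0 = rec X. b.(b.0 + a.0) + a.d.(X + 0) + a.d.(X + 0) | =a=> p1, =b=> p2
  p1 = d.((rec X. b.(b.0 + a.0) + a.d.(X + 0) + a.d.(X + 0)) + 0) | =d=> p3
  p2 = b.0 + a.0 | =a=> p4, =b=> p4
  p3 = (rec X. b.(b.0 + a.0) + a.d.(X + 0) + a.d.(X + 0)) + 0 | =a=> p1, =b=> p2
  p4 = 0 | deadlocked
Reachable graph of Q (5 states):
  q0 = rec X. b.(b.0 + a.0) + a.d.(X + 0) | =a=> q1, =b=> q2
  q1 = d.((rec X. b.(b.0 + a.0) + a.d.(X + 0)) + 0) | =d=> q3
  q2 = b.0 + a.0 | =a=> q4, =b=> q4
  q3 = (rec X. b.(b.0 + a.0) + a.d.(X + 0)) + 0 | =a=> q1, =b=> q2
  q4 = 0 | deadlocked
Partition-refinement fixed point:
  B0 = {p0, p3, q0, q3}
  B1 = {p1, q1}
  B2 = {p2, q2}
  B3 = {p4, q4}
p0 ∈ B0, q0 ∈ B0 → same block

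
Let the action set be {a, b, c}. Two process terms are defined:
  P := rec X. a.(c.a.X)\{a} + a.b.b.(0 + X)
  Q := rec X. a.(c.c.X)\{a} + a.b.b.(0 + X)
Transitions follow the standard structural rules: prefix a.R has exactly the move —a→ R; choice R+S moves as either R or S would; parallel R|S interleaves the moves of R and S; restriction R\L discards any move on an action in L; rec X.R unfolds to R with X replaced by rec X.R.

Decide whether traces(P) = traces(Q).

trace-distinct — witness ⟨acc⟩

LTS(P): 6 reachable states
  m0 = rec X. a.(c.a.X)\{a} + a.b.b.(0 + X) has moves ··a··> m1, ··a··> m2
  m1 = (c.a.(rec X. a.(c.a.X)\{a} + a.b.b.(0 + X)))\{a} has moves ··c··> m3
  m2 = b.b.(0 + (rec X. a.(c.a.X)\{a} + a.b.b.(0 + X))) has moves ··b··> m4
  m3 = (a.(rec X. a.(c.a.X)\{a} + a.b.b.(0 + X)))\{a} has moves ∅
  m4 = b.(0 + (rec X. a.(c.a.X)\{a} + a.b.b.(0 + X))) has moves ··b··> m5
  m5 = 0 + (rec X. a.(c.a.X)\{a} + a.b.b.(0 + X)) has moves ··a··> m1, ··a··> m2
LTS(Q): 7 reachable states
  n0 = rec X. a.(c.c.X)\{a} + a.b.b.(0 + X) has moves ··a··> n1, ··a··> n2
  n1 = (c.c.(rec X. a.(c.c.X)\{a} + a.b.b.(0 + X)))\{a} has moves ··c··> n3
  n2 = b.b.(0 + (rec X. a.(c.c.X)\{a} + a.b.b.(0 + X))) has moves ··b··> n4
  n3 = (c.(rec X. a.(c.c.X)\{a} + a.b.b.(0 + X)))\{a} has moves ··c··> n5
  n4 = b.(0 + (rec X. a.(c.c.X)\{a} + a.b.b.(0 + X))) has moves ··b··> n6
  n5 = (rec X. a.(c.c.X)\{a} + a.b.b.(0 + X))\{a} has moves ∅
  n6 = 0 + (rec X. a.(c.c.X)\{a} + a.b.b.(0 + X)) has moves ··a··> n1, ··a··> n2
Trace ⟨acc⟩ through Q, begin at {n0}:
  step 1 (a): {n1, n2}
  step 2 (c): {n3}
  step 3 (c): {n5}
  Q completes σ.
Trace ⟨acc⟩ through P, begin at {m0}:
  step 1 (a): {m1, m2}
  step 2 (c): {m3}
  step 3 (c): ∅ (P stuck)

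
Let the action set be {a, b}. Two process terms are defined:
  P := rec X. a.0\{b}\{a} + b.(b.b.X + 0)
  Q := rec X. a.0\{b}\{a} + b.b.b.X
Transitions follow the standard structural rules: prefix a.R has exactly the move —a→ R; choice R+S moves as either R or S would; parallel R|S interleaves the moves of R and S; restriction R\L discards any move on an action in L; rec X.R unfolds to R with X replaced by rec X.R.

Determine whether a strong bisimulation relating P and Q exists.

P's transition system — 4 states:
  p0 = rec X. a.0\{b}\{a} + b.(b.b.X + 0) has moves --a--▸ p1, --b--▸ p2
  p1 = 0\{b}\{a} has moves ∅
  p2 = b.b.(rec X. a.0\{b}\{a} + b.(b.b.X + 0)) + 0 has moves --b--▸ p3
  p3 = b.(rec X. a.0\{b}\{a} + b.(b.b.X + 0)) has moves --b--▸ p0
Q's transition system — 4 states:
  q0 = rec X. a.0\{b}\{a} + b.b.b.X has moves --a--▸ q1, --b--▸ q2
  q1 = 0\{b}\{a} has moves ∅
  q2 = b.b.(rec X. a.0\{b}\{a} + b.b.b.X) has moves --b--▸ q3
  q3 = b.(rec X. a.0\{b}\{a} + b.b.b.X) has moves --b--▸ q0
Partition-refinement fixed point:
  B0 = {p0, q0}
  B1 = {p1, q1}
  B2 = {p2, q2}
  B3 = {p3, q3}
p0 ∈ B0, q0 ∈ B0 → same block

bisimilar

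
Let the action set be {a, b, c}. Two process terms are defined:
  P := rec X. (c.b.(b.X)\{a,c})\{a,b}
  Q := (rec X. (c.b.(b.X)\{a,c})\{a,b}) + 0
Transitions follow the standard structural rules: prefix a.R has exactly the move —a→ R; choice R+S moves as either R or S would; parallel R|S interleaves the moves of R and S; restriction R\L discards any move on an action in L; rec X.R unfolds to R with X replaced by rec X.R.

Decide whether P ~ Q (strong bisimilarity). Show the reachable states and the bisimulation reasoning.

Reachable graph of P (2 states):
  u0 = rec X. (c.b.(b.X)\{a,c})\{a,b} | --c--▸ u1
  u1 = (b.(b.(rec X. (c.b.(b.X)\{a,c})\{a,b}))\{a,c})\{a,b} | deadlocked
Reachable graph of Q (2 states):
  v0 = (rec X. (c.b.(b.X)\{a,c})\{a,b}) + 0 | --c--▸ v1
  v1 = (b.(b.(rec X. (c.b.(b.X)\{a,c})\{a,b}))\{a,c})\{a,b} | deadlocked
Bisimilarity quotient blocks:
  B0 = {u0, v0}
  B1 = {u1, v1}
u0 ∈ B0, v0 ∈ B0 → same block

bisimilar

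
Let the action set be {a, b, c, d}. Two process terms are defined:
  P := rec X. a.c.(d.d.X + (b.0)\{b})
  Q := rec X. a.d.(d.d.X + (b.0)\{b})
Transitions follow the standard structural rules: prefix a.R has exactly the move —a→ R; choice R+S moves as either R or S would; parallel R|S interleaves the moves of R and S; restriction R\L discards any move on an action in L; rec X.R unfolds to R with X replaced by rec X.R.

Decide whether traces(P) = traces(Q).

Reachable graph of P (4 states):
  s0 = rec X. a.c.(d.d.X + (b.0)\{b}) → -a-> s1
  s1 = c.(d.d.(rec X. a.c.(d.d.X + (b.0)\{b})) + (b.0)\{b}) → -c-> s2
  s2 = d.d.(rec X. a.c.(d.d.X + (b.0)\{b})) + (b.0)\{b} → -d-> s3
  s3 = d.(rec X. a.c.(d.d.X + (b.0)\{b})) → -d-> s0
Reachable graph of Q (4 states):
  t0 = rec X. a.d.(d.d.X + (b.0)\{b}) → -a-> t1
  t1 = d.(d.d.(rec X. a.d.(d.d.X + (b.0)\{b})) + (b.0)\{b}) → -d-> t2
  t2 = d.d.(rec X. a.d.(d.d.X + (b.0)\{b})) + (b.0)\{b} → -d-> t3
  t3 = d.(rec X. a.d.(d.d.X + (b.0)\{b})) → -d-> t0
Trace ⟨ac⟩ through P, begin at {s0}:
  after a @ step 1: {s1}
  after c @ step 2: {s2}
  ✓ P
Trace ⟨ac⟩ through Q, begin at {t0}:
  after a @ step 1: {t1}
  after c @ step 2: ∅  — Q cannot continue

traces(P) ≠ traces(Q) — witness ⟨ac⟩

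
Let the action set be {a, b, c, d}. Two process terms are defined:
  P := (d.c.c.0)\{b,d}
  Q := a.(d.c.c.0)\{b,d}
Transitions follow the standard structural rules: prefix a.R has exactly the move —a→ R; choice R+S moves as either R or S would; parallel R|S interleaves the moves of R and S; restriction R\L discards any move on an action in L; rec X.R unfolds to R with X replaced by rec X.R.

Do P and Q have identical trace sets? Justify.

Reachable graph of P (1 states):
  p0 = (d.c.c.0)\{b,d} → ∅
Reachable graph of Q (2 states):
  q0 = a.(d.c.c.0)\{b,d} → -a-> q1
  q1 = (d.c.c.0)\{b,d} → ∅
Trace ⟨a⟩ through Q, begin at {q0}:
  step 1 (a): {q1}
  ✓ Q
Trace ⟨a⟩ through P, begin at {p0}:
  step 1 (a): no successor for P

traces(P) ≠ traces(Q) — witness ⟨a⟩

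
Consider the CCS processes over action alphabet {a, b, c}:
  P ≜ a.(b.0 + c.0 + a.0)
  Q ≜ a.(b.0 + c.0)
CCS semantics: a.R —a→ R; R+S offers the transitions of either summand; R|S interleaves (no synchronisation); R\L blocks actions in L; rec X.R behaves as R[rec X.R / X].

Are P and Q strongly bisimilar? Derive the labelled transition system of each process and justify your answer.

LTS(P): 3 reachable states
  p0 = a.(b.0 + c.0 + a.0) ⊢ —a→ p1
  p1 = b.0 + c.0 + a.0 ⊢ —a→ p2, —b→ p2, —c→ p2
  p2 = 0 ⊢ deadlocked
LTS(Q): 3 reachable states
  q0 = a.(b.0 + c.0) ⊢ —a→ q1
  q1 = b.0 + c.0 ⊢ —b→ q2, —c→ q2
  q2 = 0 ⊢ deadlocked
Coarsest stable partition (strong bisimilarity classes):
  B0 = {p0}
  B1 = {p1}
  B2 = {p2, q2}
  B3 = {q0}
  B4 = {q1}
p0 ∈ B0, q0 ∈ B3 → different blocks

P ≁ Q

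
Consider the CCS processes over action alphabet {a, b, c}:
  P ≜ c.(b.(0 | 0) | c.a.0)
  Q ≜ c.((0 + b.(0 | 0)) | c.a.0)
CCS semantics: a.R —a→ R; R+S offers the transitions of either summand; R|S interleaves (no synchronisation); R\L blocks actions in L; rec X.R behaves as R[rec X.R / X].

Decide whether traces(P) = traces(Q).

P's transition system — 7 states:
  u0 = c.(b.(0 | 0) | c.a.0) | —c→ u1
  u1 = b.(0 | 0) | c.a.0 | —b→ u2, —c→ u3
  u2 = 0 | 0 | c.a.0 | —c→ u4
  u3 = b.(0 | 0) | a.0 | —a→ u5, —b→ u4
  u4 = 0 | 0 | a.0 | —a→ u6
  u5 = b.(0 | 0) | 0 | —b→ u6
  u6 = 0 | 0 | 0 | (no moves)
Q's transition system — 7 states:
  v0 = c.((0 + b.(0 | 0)) | c.a.0) | —c→ v1
  v1 = (0 + b.(0 | 0)) | c.a.0 | —b→ v2, —c→ v3
  v2 = 0 | 0 | c.a.0 | —c→ v4
  v3 = (0 + b.(0 | 0)) | a.0 | —a→ v5, —b→ v4
  v4 = 0 | 0 | a.0 | —a→ v6
  v5 = (0 + b.(0 | 0)) | 0 | —b→ v6
  v6 = 0 | 0 | 0 | (no moves)
Partition-refinement fixed point:
  B0 = {u0, v0}
  B1 = {u1, v1}
  B2 = {u2, v2}
  B3 = {u4, v4}
  B4 = {u6, v6}
  B5 = {u3, v3}
  B6 = {u5, v5}
u0 ∈ B0, v0 ∈ B0 → same block
Bisimilar ⇒ trace-equivalent.

YES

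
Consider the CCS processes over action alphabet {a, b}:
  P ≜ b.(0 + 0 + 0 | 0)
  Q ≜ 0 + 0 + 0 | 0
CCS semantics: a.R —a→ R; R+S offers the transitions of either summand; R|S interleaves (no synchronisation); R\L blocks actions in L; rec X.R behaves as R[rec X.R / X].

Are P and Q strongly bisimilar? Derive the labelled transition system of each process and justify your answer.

Reachable graph of P (2 states):
  p0 = b.(0 + 0 + 0 | 0) → ··b··> p1
  p1 = 0 + 0 + 0 | 0 → (no moves)
Reachable graph of Q (1 states):
  q0 = 0 + 0 + 0 | 0 → (no moves)
Coarsest stable partition (strong bisimilarity classes):
  B0 = {p0}
  B1 = {p1, q0}
p0 ∈ B0, q0 ∈ B1 → different blocks

NO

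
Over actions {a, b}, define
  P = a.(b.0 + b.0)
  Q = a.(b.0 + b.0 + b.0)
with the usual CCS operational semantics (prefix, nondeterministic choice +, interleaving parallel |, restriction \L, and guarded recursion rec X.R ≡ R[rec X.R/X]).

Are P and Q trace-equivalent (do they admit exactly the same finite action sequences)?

P's transition system — 3 states:
  m0 = a.(b.0 + b.0) | --a--▸ m1
  m1 = b.0 + b.0 | --b--▸ m2
  m2 = 0 | ∅
Q's transition system — 3 states:
  n0 = a.(b.0 + b.0 + b.0) | --a--▸ n1
  n1 = b.0 + b.0 + b.0 | --b--▸ n2
  n2 = 0 | ∅
Partition-refinement fixed point:
  B0 = {m0, n0}
  B1 = {m1, n1}
  B2 = {m2, n2}
m0 ∈ B0, n0 ∈ B0 → same block
Bisimilar ⇒ trace-equivalent.

trace-equivalent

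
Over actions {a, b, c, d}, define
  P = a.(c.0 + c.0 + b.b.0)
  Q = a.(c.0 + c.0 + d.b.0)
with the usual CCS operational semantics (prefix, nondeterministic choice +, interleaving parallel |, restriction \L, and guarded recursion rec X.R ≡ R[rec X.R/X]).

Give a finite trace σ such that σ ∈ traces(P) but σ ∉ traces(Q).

ab

LTS(P): 4 reachable states
  s0 = a.(c.0 + c.0 + b.b.0) → --a--▸ s1
  s1 = c.0 + c.0 + b.b.0 → --b--▸ s2, --c--▸ s3
  s2 = b.0 → --b--▸ s3
  s3 = 0 → ∅
LTS(Q): 4 reachable states
  t0 = a.(c.0 + c.0 + d.b.0) → --a--▸ t1
  t1 = c.0 + c.0 + d.b.0 → --c--▸ t2, --d--▸ t3
  t2 = 0 → ∅
  t3 = b.0 → --b--▸ t2
Trace ⟨ab⟩ through P, begin at {s0}:
  [1] a ⇒ {s1}
  [2] b ⇒ {s2}
  — P admits the full trace.
Trace ⟨ab⟩ through Q, begin at {t0}:
  [1] a ⇒ {t1}
  [2] b ⇒ ∅  — Q cannot continue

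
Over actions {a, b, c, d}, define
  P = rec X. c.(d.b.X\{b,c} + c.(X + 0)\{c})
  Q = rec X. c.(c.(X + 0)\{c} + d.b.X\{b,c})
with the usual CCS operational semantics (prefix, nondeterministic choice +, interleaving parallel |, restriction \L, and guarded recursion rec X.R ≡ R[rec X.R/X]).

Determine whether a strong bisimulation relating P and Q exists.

LTS(P): 5 reachable states
  m0 = rec X. c.(d.b.X\{b,c} + c.(X + 0)\{c}) ⊢ —c→ m1
  m1 = d.b.(rec X. c.(d.b.X\{b,c} + c.(X + 0)\{c}))\{b,c} + c.((rec X. c.(d.b.X\{b,c} + c.(X + 0)\{c})) + 0)\{c} ⊢ —c→ m2, —d→ m3
  m2 = ((rec X. c.(d.b.X\{b,c} + c.(X + 0)\{c})) + 0)\{c} ⊢ ·
  m3 = b.(rec X. c.(d.b.X\{b,c} + c.(X + 0)\{c}))\{b,c} ⊢ —b→ m4
  m4 = (rec X. c.(d.b.X\{b,c} + c.(X + 0)\{c}))\{b,c} ⊢ ·
LTS(Q): 5 reachable states
  n0 = rec X. c.(c.(X + 0)\{c} + d.b.X\{b,c}) ⊢ —c→ n1
  n1 = c.((rec X. c.(c.(X + 0)\{c} + d.b.X\{b,c})) + 0)\{c} + d.b.(rec X. c.(c.(X + 0)\{c} + d.b.X\{b,c}))\{b,c} ⊢ —c→ n2, —d→ n3
  n2 = ((rec X. c.(c.(X + 0)\{c} + d.b.X\{b,c})) + 0)\{c} ⊢ ·
  n3 = b.(rec X. c.(c.(X + 0)\{c} + d.b.X\{b,c}))\{b,c} ⊢ —b→ n4
  n4 = (rec X. c.(c.(X + 0)\{c} + d.b.X\{b,c}))\{b,c} ⊢ ·
Bisimilarity quotient blocks:
  B0 = {m0, n0}
  B1 = {m1, n1}
  B2 = {m3, n3}
  B3 = {m2, m4, n2, n4}
m0 ∈ B0, n0 ∈ B0 → same block

P ~ Q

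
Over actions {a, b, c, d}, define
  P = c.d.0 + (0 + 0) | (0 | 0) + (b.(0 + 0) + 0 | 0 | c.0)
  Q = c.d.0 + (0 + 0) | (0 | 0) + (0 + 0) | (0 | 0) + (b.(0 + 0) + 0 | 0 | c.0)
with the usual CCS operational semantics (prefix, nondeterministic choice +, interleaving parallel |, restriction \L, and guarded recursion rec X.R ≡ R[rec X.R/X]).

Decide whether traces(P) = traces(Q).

trace-equivalent

Reachable graph of P (5 states):
  m0 = c.d.0 + (0 + 0) | (0 | 0) + (b.(0 + 0) + 0 | 0 | c.0) → -b-> m1, -c-> m2, -c-> m3
  m1 = 0 + 0 → stopped
  m2 = 0 | 0 | 0 → stopped
  m3 = d.0 → -d-> m4
  m4 = 0 → stopped
Reachable graph of Q (5 states):
  n0 = c.d.0 + (0 + 0) | (0 | 0) + (0 + 0) | (0 | 0) + (b.(0 + 0) + 0 | 0 | c.0) → -b-> n1, -c-> n2, -c-> n3
  n1 = 0 + 0 → stopped
  n2 = 0 | 0 | 0 → stopped
  n3 = d.0 → -d-> n4
  n4 = 0 → stopped
Coarsest stable partition (strong bisimilarity classes):
  B0 = {m0, n0}
  B1 = {m1, m2, m4, n1, n2, n4}
  B2 = {m3, n3}
m0 ∈ B0, n0 ∈ B0 → same block
Bisimilar ⇒ trace-equivalent.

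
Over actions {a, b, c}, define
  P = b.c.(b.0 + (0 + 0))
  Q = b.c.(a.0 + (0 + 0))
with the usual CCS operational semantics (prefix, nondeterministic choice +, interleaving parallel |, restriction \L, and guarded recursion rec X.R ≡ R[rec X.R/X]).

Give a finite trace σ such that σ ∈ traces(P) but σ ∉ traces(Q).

bcb

P's transition system — 4 states:
  s0 = b.c.(b.0 + (0 + 0)) | -b-> s1
  s1 = c.(b.0 + (0 + 0)) | -c-> s2
  s2 = b.0 + (0 + 0) | -b-> s3
  s3 = 0 | ∅
Q's transition system — 4 states:
  t0 = b.c.(a.0 + (0 + 0)) | -b-> t1
  t1 = c.(a.0 + (0 + 0)) | -c-> t2
  t2 = a.0 + (0 + 0) | -a-> t3
  t3 = 0 | ∅
Run σ = ⟨bcb⟩ on P: start {s0}
  [1] b ⇒ {s1}
  [2] c ⇒ {s2}
  [3] b ⇒ {s3}
  — P admits the full trace.
Run σ = ⟨bcb⟩ on Q: start {t0}
  [1] b ⇒ {t1}
  [2] c ⇒ {t2}
  [3] b ⇒ ∅  — Q cannot continue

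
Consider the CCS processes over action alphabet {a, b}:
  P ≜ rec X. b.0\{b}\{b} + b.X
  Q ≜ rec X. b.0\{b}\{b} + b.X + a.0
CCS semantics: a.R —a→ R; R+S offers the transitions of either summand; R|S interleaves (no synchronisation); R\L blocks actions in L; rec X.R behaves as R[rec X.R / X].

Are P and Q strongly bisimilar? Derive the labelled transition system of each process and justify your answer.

Reachable graph of P (2 states):
  p0 = rec X. b.0\{b}\{b} + b.X → —b→ p0, —b→ p1
  p1 = 0\{b}\{b} → ·
Reachable graph of Q (3 states):
  q0 = rec X. b.0\{b}\{b} + b.X + a.0 → —a→ q1, —b→ q0, —b→ q2
  q1 = 0 → ·
  q2 = 0\{b}\{b} → ·
Bisimilarity quotient blocks:
  B0 = {p0}
  B1 = {p1, q1, q2}
  B2 = {q0}
p0 ∈ B0, q0 ∈ B2 → different blocks

not bisimilar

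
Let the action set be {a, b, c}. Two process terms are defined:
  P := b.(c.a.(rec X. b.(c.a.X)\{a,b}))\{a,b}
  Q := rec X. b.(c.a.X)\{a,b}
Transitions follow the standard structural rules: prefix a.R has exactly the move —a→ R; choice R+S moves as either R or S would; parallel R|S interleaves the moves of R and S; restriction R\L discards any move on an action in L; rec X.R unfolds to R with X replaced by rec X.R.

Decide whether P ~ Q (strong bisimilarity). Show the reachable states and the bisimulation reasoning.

P's transition system — 3 states:
  p0 = b.(c.a.(rec X. b.(c.a.X)\{a,b}))\{a,b} has moves =b=> p1
  p1 = (c.a.(rec X. b.(c.a.X)\{a,b}))\{a,b} has moves =c=> p2
  p2 = (a.(rec X. b.(c.a.X)\{a,b}))\{a,b} has moves ·
Q's transition system — 3 states:
  q0 = rec X. b.(c.a.X)\{a,b} has moves =b=> q1
  q1 = (c.a.(rec X. b.(c.a.X)\{a,b}))\{a,b} has moves =c=> q2
  q2 = (a.(rec X. b.(c.a.X)\{a,b}))\{a,b} has moves ·
Coarsest stable partition (strong bisimilarity classes):
  B0 = {p0, q0}
  B1 = {p1, q1}
  B2 = {p2, q2}
p0 ∈ B0, q0 ∈ B0 → same block

P ~ Q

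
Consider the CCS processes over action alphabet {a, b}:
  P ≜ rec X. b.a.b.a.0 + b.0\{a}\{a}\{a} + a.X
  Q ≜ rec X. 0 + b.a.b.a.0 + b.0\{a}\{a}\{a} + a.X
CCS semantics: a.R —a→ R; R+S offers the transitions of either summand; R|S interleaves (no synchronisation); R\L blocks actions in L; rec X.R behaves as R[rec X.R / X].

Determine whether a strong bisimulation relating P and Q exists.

P ~ Q

Reachable graph of P (6 states):
  s0 = rec X. b.a.b.a.0 + b.0\{a}\{a}\{a} + a.X | —a→ s0, —b→ s1, —b→ s2
  s1 = 0\{a}\{a}\{a} | deadlocked
  s2 = a.b.a.0 | —a→ s3
  s3 = b.a.0 | —b→ s4
  s4 = a.0 | —a→ s5
  s5 = 0 | deadlocked
Reachable graph of Q (6 states):
  t0 = rec X. 0 + b.a.b.a.0 + b.0\{a}\{a}\{a} + a.X | —a→ t0, —b→ t1, —b→ t2
  t1 = 0\{a}\{a}\{a} | deadlocked
  t2 = a.b.a.0 | —a→ t3
  t3 = b.a.0 | —b→ t4
  t4 = a.0 | —a→ t5
  t5 = 0 | deadlocked
Bisimilarity quotient blocks:
  B0 = {s0, t0}
  B1 = {s2, t2}
  B2 = {s3, t3}
  B3 = {s4, t4}
  B4 = {s1, s5, t1, t5}
s0 ∈ B0, t0 ∈ B0 → same block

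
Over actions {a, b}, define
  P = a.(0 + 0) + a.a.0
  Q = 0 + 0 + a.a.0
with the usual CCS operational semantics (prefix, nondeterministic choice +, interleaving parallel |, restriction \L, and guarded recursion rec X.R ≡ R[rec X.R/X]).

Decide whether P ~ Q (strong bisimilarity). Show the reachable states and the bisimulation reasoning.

P ≁ Q

P's transition system — 4 states:
  p0 = a.(0 + 0) + a.a.0 ⊢ ··a··> p1, ··a··> p2
  p1 = 0 + 0 ⊢ deadlocked
  p2 = a.0 ⊢ ··a··> p3
  p3 = 0 ⊢ deadlocked
Q's transition system — 3 states:
  q0 = 0 + 0 + a.a.0 ⊢ ··a··> q1
  q1 = a.0 ⊢ ··a··> q2
  q2 = 0 ⊢ deadlocked
Coarsest stable partition (strong bisimilarity classes):
  B0 = {p0}
  B1 = {p1, p3, q2}
  B2 = {p2, q1}
  B3 = {q0}
p0 ∈ B0, q0 ∈ B3 → different blocks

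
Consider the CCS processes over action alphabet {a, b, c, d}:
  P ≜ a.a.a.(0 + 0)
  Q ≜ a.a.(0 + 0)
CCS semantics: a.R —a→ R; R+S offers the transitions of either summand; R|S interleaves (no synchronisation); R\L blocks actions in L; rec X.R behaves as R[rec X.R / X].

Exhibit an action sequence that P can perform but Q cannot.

Reachable graph of P (4 states):
  p0 = a.a.a.(0 + 0) | ··a··> p1
  p1 = a.a.(0 + 0) | ··a··> p2
  p2 = a.(0 + 0) | ··a··> p3
  p3 = 0 + 0 | (no moves)
Reachable graph of Q (3 states):
  q0 = a.a.(0 + 0) | ··a··> q1
  q1 = a.(0 + 0) | ··a··> q2
  q2 = 0 + 0 | (no moves)
Executing aaa from P (initial set {p0}):
  step 1 (a): {p1}
  step 2 (a): {p2}
  step 3 (a): {p3}
  ✓ P
Executing aaa from Q (initial set {q0}):
  step 1 (a): {q1}
  step 2 (a): {q2}
  step 3 (a): no successor for Q

aaa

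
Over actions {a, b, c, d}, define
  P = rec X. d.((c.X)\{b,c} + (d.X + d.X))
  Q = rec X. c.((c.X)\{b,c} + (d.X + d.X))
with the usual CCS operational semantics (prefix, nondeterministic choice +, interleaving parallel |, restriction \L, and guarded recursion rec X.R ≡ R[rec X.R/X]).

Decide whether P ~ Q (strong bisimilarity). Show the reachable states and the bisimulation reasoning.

not bisimilar

Reachable graph of P (2 states):
  m0 = rec X. d.((c.X)\{b,c} + (d.X + d.X)) :: ··d··> m1
  m1 = (c.(rec X. d.((c.X)\{b,c} + (d.X + d.X))))\{b,c} + (d.(rec X. d.((c.X)\{b,c} + (d.X + d.X))) + d.(rec X. d.((c.X)\{b,c} + (d.X + d.X)))) :: ··d··> m0
Reachable graph of Q (2 states):
  n0 = rec X. c.((c.X)\{b,c} + (d.X + d.X)) :: ··c··> n1
  n1 = (c.(rec X. c.((c.X)\{b,c} + (d.X + d.X))))\{b,c} + (d.(rec X. c.((c.X)\{b,c} + (d.X + d.X))) + d.(rec X. c.((c.X)\{b,c} + (d.X + d.X)))) :: ··d··> n0
Coarsest stable partition (strong bisimilarity classes):
  B0 = {m0, m1}
  B1 = {n0}
  B2 = {n1}
m0 ∈ B0, n0 ∈ B1 → different blocks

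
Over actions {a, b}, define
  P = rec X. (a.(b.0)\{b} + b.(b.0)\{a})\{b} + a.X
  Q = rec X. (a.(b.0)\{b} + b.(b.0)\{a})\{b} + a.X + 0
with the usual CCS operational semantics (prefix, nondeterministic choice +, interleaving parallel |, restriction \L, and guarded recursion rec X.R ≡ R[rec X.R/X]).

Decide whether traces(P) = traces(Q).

Reachable graph of P (2 states):
  m0 = rec X. (a.(b.0)\{b} + b.(b.0)\{a})\{b} + a.X → —a→ m0, —a→ m1
  m1 = (b.0)\{b}\{b} → ∅
Reachable graph of Q (2 states):
  n0 = rec X. (a.(b.0)\{b} + b.(b.0)\{a})\{b} + a.X + 0 → —a→ n0, —a→ n1
  n1 = (b.0)\{b}\{b} → ∅
Coarsest stable partition (strong bisimilarity classes):
  B0 = {m0, n0}
  B1 = {m1, n1}
m0 ∈ B0, n0 ∈ B0 → same block
Bisimilar ⇒ trace-equivalent.

YES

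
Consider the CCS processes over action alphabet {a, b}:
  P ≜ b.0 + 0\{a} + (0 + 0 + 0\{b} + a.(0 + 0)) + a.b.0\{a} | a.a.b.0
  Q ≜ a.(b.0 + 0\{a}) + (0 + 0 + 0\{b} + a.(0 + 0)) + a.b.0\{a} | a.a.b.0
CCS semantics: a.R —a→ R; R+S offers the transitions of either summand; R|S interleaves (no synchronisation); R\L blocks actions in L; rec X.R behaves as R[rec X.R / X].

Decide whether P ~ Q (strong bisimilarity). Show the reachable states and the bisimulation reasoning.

P ≁ Q

Reachable graph of P (14 states):
  s0 = b.0 + 0\{a} + (0 + 0 + 0\{b} + a.(0 + 0)) + a.b.0\{a} | a.a.b.0 | —a→ s1, —a→ s2, —a→ s3, —b→ s4
  s1 = 0 + 0 | ∅
  s2 = a.b.0\{a} | a.b.0 | —a→ s5, —a→ s6
  s3 = b.0\{a} | a.a.b.0 | —a→ s6, —b→ s7
  s4 = 0 | ∅
  s5 = a.b.0\{a} | b.0 | —a→ s8, —b→ s9
  s6 = b.0\{a} | a.b.0 | —a→ s8, —b→ s10
  s7 = 0\{a} | a.a.b.0 | —a→ s10
  s8 = b.0\{a} | b.0 | —b→ s11, —b→ s12
  s9 = a.b.0\{a} | 0 | —a→ s12
  s10 = 0\{a} | a.b.0 | —a→ s11
  s11 = 0\{a} | b.0 | —b→ s13
  s12 = b.0\{a} | 0 | —b→ s13
  s13 = 0\{a} | 0 | ∅
Reachable graph of Q (15 states):
  t0 = a.(b.0 + 0\{a}) + (0 + 0 + 0\{b} + a.(0 + 0)) + a.b.0\{a} | a.a.b.0 | —a→ t1, —a→ t2, —a→ t3, —a→ t4
  t1 = 0 + 0 | ∅
  t2 = a.b.0\{a} | a.b.0 | —a→ t5, —a→ t6
  t3 = b.0 + 0\{a} | —b→ t7
  t4 = b.0\{a} | a.a.b.0 | —a→ t6, —b→ t8
  t5 = a.b.0\{a} | b.0 | —a→ t9, —b→ t10
  t6 = b.0\{a} | a.b.0 | —a→ t9, —b→ t11
  t7 = 0 | ∅
  t8 = 0\{a} | a.a.b.0 | —a→ t11
  t9 = b.0\{a} | b.0 | —b→ t12, —b→ t13
  t10 = a.b.0\{a} | 0 | —a→ t13
  t11 = 0\{a} | a.b.0 | —a→ t12
  t12 = 0\{a} | b.0 | —b→ t14
  t13 = b.0\{a} | 0 | —b→ t14
  t14 = 0\{a} | 0 | ∅
Coarsest stable partition (strong bisimilarity classes):
  B0 = {s0}
  B1 = {s1, s13, s4, t1, t14, t7}
  B2 = {s2, t2}
  B3 = {s5, s6, t5, t6}
  B4 = {s10, s9, t10, t11}
  B5 = {s11, s12, t12, t13, t3}
  B6 = {s8, t9}
  B7 = {s3, t4}
  B8 = {s7, t8}
  B9 = {t0}
s0 ∈ B0, t0 ∈ B9 → different blocks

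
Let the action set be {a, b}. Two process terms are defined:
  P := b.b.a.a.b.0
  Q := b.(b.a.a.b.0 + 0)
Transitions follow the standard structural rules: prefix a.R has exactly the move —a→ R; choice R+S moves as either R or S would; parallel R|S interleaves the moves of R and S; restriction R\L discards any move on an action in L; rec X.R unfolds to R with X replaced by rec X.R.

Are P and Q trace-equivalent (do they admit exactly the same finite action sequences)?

trace-equivalent

P's transition system — 6 states:
  s0 = b.b.a.a.b.0 :: =b=> s1
  s1 = b.a.a.b.0 :: =b=> s2
  s2 = a.a.b.0 :: =a=> s3
  s3 = a.b.0 :: =a=> s4
  s4 = b.0 :: =b=> s5
  s5 = 0 :: deadlocked
Q's transition system — 6 states:
  t0 = b.(b.a.a.b.0 + 0) :: =b=> t1
  t1 = b.a.a.b.0 + 0 :: =b=> t2
  t2 = a.a.b.0 :: =a=> t3
  t3 = a.b.0 :: =a=> t4
  t4 = b.0 :: =b=> t5
  t5 = 0 :: deadlocked
Coarsest stable partition (strong bisimilarity classes):
  B0 = {s0, t0}
  B1 = {s1, t1}
  B2 = {s2, t2}
  B3 = {s3, t3}
  B4 = {s4, t4}
  B5 = {s5, t5}
s0 ∈ B0, t0 ∈ B0 → same block
Bisimilar ⇒ trace-equivalent.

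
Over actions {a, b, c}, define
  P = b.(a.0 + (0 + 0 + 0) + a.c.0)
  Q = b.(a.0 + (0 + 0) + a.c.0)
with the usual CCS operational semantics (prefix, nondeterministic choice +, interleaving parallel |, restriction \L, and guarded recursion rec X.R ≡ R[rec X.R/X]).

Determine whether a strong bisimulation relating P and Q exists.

bisimilar

Reachable graph of P (4 states):
  p0 = b.(a.0 + (0 + 0 + 0) + a.c.0) :: -b-> p1
  p1 = a.0 + (0 + 0 + 0) + a.c.0 :: -a-> p2, -a-> p3
  p2 = 0 :: stopped
  p3 = c.0 :: -c-> p2
Reachable graph of Q (4 states):
  q0 = b.(a.0 + (0 + 0) + a.c.0) :: -b-> q1
  q1 = a.0 + (0 + 0) + a.c.0 :: -a-> q2, -a-> q3
  q2 = 0 :: stopped
  q3 = c.0 :: -c-> q2
Partition-refinement fixed point:
  B0 = {p0, q0}
  B1 = {p1, q1}
  B2 = {p2, q2}
  B3 = {p3, q3}
p0 ∈ B0, q0 ∈ B0 → same block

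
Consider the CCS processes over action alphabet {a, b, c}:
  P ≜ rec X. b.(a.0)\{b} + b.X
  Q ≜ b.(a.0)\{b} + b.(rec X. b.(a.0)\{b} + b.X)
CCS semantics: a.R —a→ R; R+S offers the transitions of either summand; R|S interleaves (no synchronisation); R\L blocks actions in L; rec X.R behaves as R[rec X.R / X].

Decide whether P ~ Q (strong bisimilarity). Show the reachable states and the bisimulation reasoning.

bisimilar

LTS(P): 3 reachable states
  s0 = rec X. b.(a.0)\{b} + b.X → ··b··> s0, ··b··> s1
  s1 = (a.0)\{b} → ··a··> s2
  s2 = 0\{b} → deadlocked
LTS(Q): 4 reachable states
  t0 = b.(a.0)\{b} + b.(rec X. b.(a.0)\{b} + b.X) → ··b··> t1, ··b··> t2
  t1 = (a.0)\{b} → ··a··> t3
  t2 = rec X. b.(a.0)\{b} + b.X → ··b··> t1, ··b··> t2
  t3 = 0\{b} → deadlocked
Partition-refinement fixed point:
  B0 = {s0, t0, t2}
  B1 = {s1, t1}
  B2 = {s2, t3}
s0 ∈ B0, t0 ∈ B0 → same block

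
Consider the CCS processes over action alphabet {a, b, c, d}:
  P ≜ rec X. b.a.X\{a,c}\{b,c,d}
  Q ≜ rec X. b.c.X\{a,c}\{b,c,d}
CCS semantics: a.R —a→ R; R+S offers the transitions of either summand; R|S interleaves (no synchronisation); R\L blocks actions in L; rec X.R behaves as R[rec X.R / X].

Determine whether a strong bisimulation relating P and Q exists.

LTS(P): 3 reachable states
  m0 = rec X. b.a.X\{a,c}\{b,c,d} has moves =b=> m1
  m1 = a.(rec X. b.a.X\{a,c}\{b,c,d})\{a,c}\{b,c,d} has moves =a=> m2
  m2 = (rec X. b.a.X\{a,c}\{b,c,d})\{a,c}\{b,c,d} has moves stopped
LTS(Q): 3 reachable states
  n0 = rec X. b.c.X\{a,c}\{b,c,d} has moves =b=> n1
  n1 = c.(rec X. b.c.X\{a,c}\{b,c,d})\{a,c}\{b,c,d} has moves =c=> n2
  n2 = (rec X. b.c.X\{a,c}\{b,c,d})\{a,c}\{b,c,d} has moves stopped
Partition-refinement fixed point:
  B0 = {m0}
  B1 = {m1}
  B2 = {m2, n2}
  B3 = {n0}
  B4 = {n1}
m0 ∈ B0, n0 ∈ B3 → different blocks

P ≁ Q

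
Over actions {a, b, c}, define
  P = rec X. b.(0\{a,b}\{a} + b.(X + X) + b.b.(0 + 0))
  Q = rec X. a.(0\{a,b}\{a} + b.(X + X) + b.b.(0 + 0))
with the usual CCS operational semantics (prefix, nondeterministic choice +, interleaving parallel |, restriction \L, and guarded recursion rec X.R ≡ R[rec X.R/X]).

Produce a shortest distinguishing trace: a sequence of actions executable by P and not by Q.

Reachable graph of P (5 states):
  u0 = rec X. b.(0\{a,b}\{a} + b.(X + X) + b.b.(0 + 0)) has moves =b=> u1
  u1 = 0\{a,b}\{a} + b.((rec X. b.(0\{a,b}\{a} + b.(X + X) + b.b.(0 + 0))) + (rec X. b.(0\{a,b}\{a} + b.(X + X) + b.b.(0 + 0)))) + b.b.(0 + 0) has moves =b=> u2, =b=> u3
  u2 = (rec X. b.(0\{a,b}\{a} + b.(X + X) + b.b.(0 + 0))) + (rec X. b.(0\{a,b}\{a} + b.(X + X) + b.b.(0 + 0))) has moves =b=> u1
  u3 = b.(0 + 0) has moves =b=> u4
  u4 = 0 + 0 has moves ∅
Reachable graph of Q (5 states):
  v0 = rec X. a.(0\{a,b}\{a} + b.(X + X) + b.b.(0 + 0)) has moves =a=> v1
  v1 = 0\{a,b}\{a} + b.((rec X. a.(0\{a,b}\{a} + b.(X + X) + b.b.(0 + 0))) + (rec X. a.(0\{a,b}\{a} + b.(X + X) + b.b.(0 + 0)))) + b.b.(0 + 0) has moves =b=> v2, =b=> v3
  v2 = (rec X. a.(0\{a,b}\{a} + b.(X + X) + b.b.(0 + 0))) + (rec X. a.(0\{a,b}\{a} + b.(X + X) + b.b.(0 + 0))) has moves =a=> v1
  v3 = b.(0 + 0) has moves =b=> v4
  v4 = 0 + 0 has moves ∅
Trace ⟨b⟩ through P, begin at {u0}:
  step 1 (b): {u1}
  ✓ P
Trace ⟨b⟩ through Q, begin at {v0}:
  step 1 (b): ∅ (Q stuck)

b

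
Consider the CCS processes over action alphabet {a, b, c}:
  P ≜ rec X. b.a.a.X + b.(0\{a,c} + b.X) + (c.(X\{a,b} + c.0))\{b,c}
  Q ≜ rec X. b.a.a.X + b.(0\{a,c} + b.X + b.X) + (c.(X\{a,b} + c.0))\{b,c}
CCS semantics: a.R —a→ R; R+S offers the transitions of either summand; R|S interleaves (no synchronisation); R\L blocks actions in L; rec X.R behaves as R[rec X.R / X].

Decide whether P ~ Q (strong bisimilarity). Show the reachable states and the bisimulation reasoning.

Reachable graph of P (4 states):
  m0 = rec X. b.a.a.X + b.(0\{a,c} + b.X) + (c.(X\{a,b} + c.0))\{b,c} ⊢ ··b··> m1, ··b··> m2
  m1 = 0\{a,c} + b.(rec X. b.a.a.X + b.(0\{a,c} + b.X) + (c.(X\{a,b} + c.0))\{b,c}) ⊢ ··b··> m0
  m2 = a.a.(rec X. b.a.a.X + b.(0\{a,c} + b.X) + (c.(X\{a,b} + c.0))\{b,c}) ⊢ ··a··> m3
  m3 = a.(rec X. b.a.a.X + b.(0\{a,c} + b.X) + (c.(X\{a,b} + c.0))\{b,c}) ⊢ ··a··> m0
Reachable graph of Q (4 states):
  n0 = rec X. b.a.a.X + b.(0\{a,c} + b.X + b.X) + (c.(X\{a,b} + c.0))\{b,c} ⊢ ··b··> n1, ··b··> n2
  n1 = 0\{a,c} + b.(rec X. b.a.a.X + b.(0\{a,c} + b.X + b.X) + (c.(X\{a,b} + c.0))\{b,c}) + b.(rec X. b.a.a.X + b.(0\{a,c} + b.X + b.X) + (c.(X\{a,b} + c.0))\{b,c}) ⊢ ··b··> n0
  n2 = a.a.(rec X. b.a.a.X + b.(0\{a,c} + b.X + b.X) + (c.(X\{a,b} + c.0))\{b,c}) ⊢ ··a··> n3
  n3 = a.(rec X. b.a.a.X + b.(0\{a,c} + b.X + b.X) + (c.(X\{a,b} + c.0))\{b,c}) ⊢ ··a··> n0
Bisimilarity quotient blocks:
  B0 = {m0, n0}
  B1 = {m1, n1}
  B2 = {m2, n2}
  B3 = {m3, n3}
m0 ∈ B0, n0 ∈ B0 → same block

bisimilar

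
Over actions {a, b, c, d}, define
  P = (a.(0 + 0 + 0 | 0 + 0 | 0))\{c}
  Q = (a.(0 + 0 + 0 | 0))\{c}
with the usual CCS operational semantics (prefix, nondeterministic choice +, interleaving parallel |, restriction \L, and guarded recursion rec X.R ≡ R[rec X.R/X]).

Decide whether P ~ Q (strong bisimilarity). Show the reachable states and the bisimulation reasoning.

P ~ Q

Reachable graph of P (2 states):
  s0 = (a.(0 + 0 + 0 | 0 + 0 | 0))\{c} → =a=> s1
  s1 = (0 + 0 + 0 | 0 + 0 | 0)\{c} → stopped
Reachable graph of Q (2 states):
  t0 = (a.(0 + 0 + 0 | 0))\{c} → =a=> t1
  t1 = (0 + 0 + 0 | 0)\{c} → stopped
Coarsest stable partition (strong bisimilarity classes):
  B0 = {s0, t0}
  B1 = {s1, t1}
s0 ∈ B0, t0 ∈ B0 → same block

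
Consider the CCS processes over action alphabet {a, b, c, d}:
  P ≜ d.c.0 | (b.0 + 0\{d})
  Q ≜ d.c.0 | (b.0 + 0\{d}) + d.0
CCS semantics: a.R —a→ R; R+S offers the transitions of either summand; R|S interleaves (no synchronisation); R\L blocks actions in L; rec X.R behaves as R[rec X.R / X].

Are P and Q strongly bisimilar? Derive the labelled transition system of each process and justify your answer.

P ≁ Q

P's transition system — 6 states:
  m0 = d.c.0 | (b.0 + 0\{d}) ⊢ --b--▸ m1, --d--▸ m2
  m1 = d.c.0 | 0 ⊢ --d--▸ m3
  m2 = c.0 | (b.0 + 0\{d}) ⊢ --b--▸ m3, --c--▸ m4
  m3 = c.0 | 0 ⊢ --c--▸ m5
  m4 = 0 | (b.0 + 0\{d}) ⊢ --b--▸ m5
  m5 = 0 | 0 ⊢ deadlocked
Q's transition system — 7 states:
  n0 = d.c.0 | (b.0 + 0\{d}) + d.0 ⊢ --b--▸ n1, --d--▸ n2, --d--▸ n3
  n1 = d.c.0 | 0 ⊢ --d--▸ n4
  n2 = 0 ⊢ deadlocked
  n3 = c.0 | (b.0 + 0\{d}) ⊢ --b--▸ n4, --c--▸ n5
  n4 = c.0 | 0 ⊢ --c--▸ n6
  n5 = 0 | (b.0 + 0\{d}) ⊢ --b--▸ n6
  n6 = 0 | 0 ⊢ deadlocked
Bisimilarity quotient blocks:
  B0 = {m0}
  B1 = {m2, n3}
  B2 = {m4, n5}
  B3 = {m5, n2, n6}
  B4 = {m3, n4}
  B5 = {m1, n1}
  B6 = {n0}
m0 ∈ B0, n0 ∈ B6 → different blocks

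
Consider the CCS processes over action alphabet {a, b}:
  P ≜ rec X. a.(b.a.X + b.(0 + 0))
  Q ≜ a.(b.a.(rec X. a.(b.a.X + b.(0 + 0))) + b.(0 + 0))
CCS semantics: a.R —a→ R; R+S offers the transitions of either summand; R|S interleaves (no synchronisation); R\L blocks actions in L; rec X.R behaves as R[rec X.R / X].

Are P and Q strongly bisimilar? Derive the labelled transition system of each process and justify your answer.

LTS(P): 4 reachable states
  p0 = rec X. a.(b.a.X + b.(0 + 0)) → =a=> p1
  p1 = b.a.(rec X. a.(b.a.X + b.(0 + 0))) + b.(0 + 0) → =b=> p2, =b=> p3
  p2 = 0 + 0 → stopped
  p3 = a.(rec X. a.(b.a.X + b.(0 + 0))) → =a=> p0
LTS(Q): 5 reachable states
  q0 = a.(b.a.(rec X. a.(b.a.X + b.(0 + 0))) + b.(0 + 0)) → =a=> q1
  q1 = b.a.(rec X. a.(b.a.X + b.(0 + 0))) + b.(0 + 0) → =b=> q2, =b=> q3
  q2 = 0 + 0 → stopped
  q3 = a.(rec X. a.(b.a.X + b.(0 + 0))) → =a=> q4
  q4 = rec X. a.(b.a.X + b.(0 + 0)) → =a=> q1
Coarsest stable partition (strong bisimilarity classes):
  B0 = {p0, q0, q4}
  B1 = {p1, q1}
  B2 = {p3, q3}
  B3 = {p2, q2}
p0 ∈ B0, q0 ∈ B0 → same block

P ~ Q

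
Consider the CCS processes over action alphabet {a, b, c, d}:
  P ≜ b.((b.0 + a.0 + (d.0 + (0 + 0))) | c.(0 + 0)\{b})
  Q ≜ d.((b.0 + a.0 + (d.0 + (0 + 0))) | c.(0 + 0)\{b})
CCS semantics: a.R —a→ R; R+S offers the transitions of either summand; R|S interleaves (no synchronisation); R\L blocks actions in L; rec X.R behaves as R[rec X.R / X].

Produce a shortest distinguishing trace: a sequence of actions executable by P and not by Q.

b

Reachable graph of P (5 states):
  p0 = b.((b.0 + a.0 + (d.0 + (0 + 0))) | c.(0 + 0)\{b}) → ··b··> p1
  p1 = (b.0 + a.0 + (d.0 + (0 + 0))) | c.(0 + 0)\{b} → ··a··> p2, ··b··> p2, ··c··> p3, ··d··> p2
  p2 = 0 | c.(0 + 0)\{b} → ··c··> p4
  p3 = (b.0 + a.0 + (d.0 + (0 + 0))) | (0 + 0)\{b} → ··a··> p4, ··b··> p4, ··d··> p4
  p4 = 0 | (0 + 0)\{b} → ∅
Reachable graph of Q (5 states):
  q0 = d.((b.0 + a.0 + (d.0 + (0 + 0))) | c.(0 + 0)\{b}) → ··d··> q1
  q1 = (b.0 + a.0 + (d.0 + (0 + 0))) | c.(0 + 0)\{b} → ··a··> q2, ··b··> q2, ··c··> q3, ··d··> q2
  q2 = 0 | c.(0 + 0)\{b} → ··c··> q4
  q3 = (b.0 + a.0 + (d.0 + (0 + 0))) | (0 + 0)\{b} → ··a··> q4, ··b··> q4, ··d··> q4
  q4 = 0 | (0 + 0)\{b} → ∅
Trace ⟨b⟩ through P, begin at {p0}:
  after b @ step 1: {p1}
  — P admits the full trace.
Trace ⟨b⟩ through Q, begin at {q0}:
  after b @ step 1: ∅ (Q stuck)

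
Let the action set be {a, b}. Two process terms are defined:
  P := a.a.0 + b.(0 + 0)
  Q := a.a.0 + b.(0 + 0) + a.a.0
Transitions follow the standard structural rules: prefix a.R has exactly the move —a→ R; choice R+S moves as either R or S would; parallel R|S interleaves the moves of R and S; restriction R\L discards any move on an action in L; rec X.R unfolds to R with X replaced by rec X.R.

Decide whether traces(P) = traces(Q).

traces(P) = traces(Q)

LTS(P): 4 reachable states
  s0 = a.a.0 + b.(0 + 0) | -a-> s1, -b-> s2
  s1 = a.0 | -a-> s3
  s2 = 0 + 0 | deadlocked
  s3 = 0 | deadlocked
LTS(Q): 4 reachable states
  t0 = a.a.0 + b.(0 + 0) + a.a.0 | -a-> t1, -b-> t2
  t1 = a.0 | -a-> t3
  t2 = 0 + 0 | deadlocked
  t3 = 0 | deadlocked
Coarsest stable partition (strong bisimilarity classes):
  B0 = {s0, t0}
  B1 = {s2, s3, t2, t3}
  B2 = {s1, t1}
s0 ∈ B0, t0 ∈ B0 → same block
Bisimilar ⇒ trace-equivalent.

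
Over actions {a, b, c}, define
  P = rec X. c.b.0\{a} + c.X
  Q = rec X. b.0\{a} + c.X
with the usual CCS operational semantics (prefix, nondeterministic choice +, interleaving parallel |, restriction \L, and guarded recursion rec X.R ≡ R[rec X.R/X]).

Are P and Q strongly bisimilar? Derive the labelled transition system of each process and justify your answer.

not bisimilar

Reachable graph of P (3 states):
  s0 = rec X. c.b.0\{a} + c.X has moves —c→ s0, —c→ s1
  s1 = b.0\{a} has moves —b→ s2
  s2 = 0\{a} has moves ·
Reachable graph of Q (2 states):
  t0 = rec X. b.0\{a} + c.X has moves —b→ t1, —c→ t0
  t1 = 0\{a} has moves ·
Bisimilarity quotient blocks:
  B0 = {s0}
  B1 = {s1}
  B2 = {s2, t1}
  B3 = {t0}
s0 ∈ B0, t0 ∈ B3 → different blocks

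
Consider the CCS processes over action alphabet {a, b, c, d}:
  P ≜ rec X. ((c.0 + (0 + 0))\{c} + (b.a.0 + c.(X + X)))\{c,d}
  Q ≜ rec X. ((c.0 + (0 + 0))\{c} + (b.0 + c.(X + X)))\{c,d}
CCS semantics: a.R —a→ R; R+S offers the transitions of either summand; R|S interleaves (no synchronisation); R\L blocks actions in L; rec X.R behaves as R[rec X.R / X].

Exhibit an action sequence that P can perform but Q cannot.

ba

Reachable graph of P (3 states):
  s0 = rec X. ((c.0 + (0 + 0))\{c} + (b.a.0 + c.(X + X)))\{c,d} :: —b→ s1
  s1 = (a.0)\{c,d} :: —a→ s2
  s2 = 0\{c,d} :: ∅
Reachable graph of Q (2 states):
  t0 = rec X. ((c.0 + (0 + 0))\{c} + (b.0 + c.(X + X)))\{c,d} :: —b→ t1
  t1 = 0\{c,d} :: ∅
Trace ⟨ba⟩ through P, begin at {s0}:
  after b @ step 1: {s1}
  after a @ step 2: {s2}
  ✓ P
Trace ⟨ba⟩ through Q, begin at {t0}:
  after b @ step 1: {t1}
  after a @ step 2: no successor for Q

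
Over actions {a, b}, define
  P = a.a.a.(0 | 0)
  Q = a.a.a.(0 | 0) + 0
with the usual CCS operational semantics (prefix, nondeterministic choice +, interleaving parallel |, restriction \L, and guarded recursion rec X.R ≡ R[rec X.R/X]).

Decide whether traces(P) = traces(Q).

trace-equivalent

Reachable graph of P (4 states):
  s0 = a.a.a.(0 | 0) :: —a→ s1
  s1 = a.a.(0 | 0) :: —a→ s2
  s2 = a.(0 | 0) :: —a→ s3
  s3 = 0 | 0 :: ∅
Reachable graph of Q (4 states):
  t0 = a.a.a.(0 | 0) + 0 :: —a→ t1
  t1 = a.a.(0 | 0) :: —a→ t2
  t2 = a.(0 | 0) :: —a→ t3
  t3 = 0 | 0 :: ∅
Coarsest stable partition (strong bisimilarity classes):
  B0 = {s0, t0}
  B1 = {s1, t1}
  B2 = {s2, t2}
  B3 = {s3, t3}
s0 ∈ B0, t0 ∈ B0 → same block
Bisimilar ⇒ trace-equivalent.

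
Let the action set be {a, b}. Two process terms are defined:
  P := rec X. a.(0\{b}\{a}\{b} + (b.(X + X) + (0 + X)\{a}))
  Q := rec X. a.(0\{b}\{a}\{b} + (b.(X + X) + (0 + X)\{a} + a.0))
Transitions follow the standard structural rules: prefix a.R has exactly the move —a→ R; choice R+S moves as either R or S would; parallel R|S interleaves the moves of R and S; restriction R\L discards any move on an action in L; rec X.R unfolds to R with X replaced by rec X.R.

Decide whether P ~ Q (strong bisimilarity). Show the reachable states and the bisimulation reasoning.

Reachable graph of P (3 states):
  s0 = rec X. a.(0\{b}\{a}\{b} + (b.(X + X) + (0 + X)\{a})) → =a=> s1
  s1 = 0\{b}\{a}\{b} + (b.((rec X. a.(0\{b}\{a}\{b} + (b.(X + X) + (0 + X)\{a}))) + (rec X. a.(0\{b}\{a}\{b} + (b.(X + X) + (0 + X)\{a})))) + (0 + (rec X. a.(0\{b}\{a}\{b} + (b.(X + X) + (0 + X)\{a}))))\{a}) → =b=> s2
  s2 = (rec X. a.(0\{b}\{a}\{b} + (b.(X + X) + (0 + X)\{a}))) + (rec X. a.(0\{b}\{a}\{b} + (b.(X + X) + (0 + X)\{a}))) → =a=> s1
Reachable graph of Q (4 states):
  t0 = rec X. a.(0\{b}\{a}\{b} + (b.(X + X) + (0 + X)\{a} + a.0)) → =a=> t1
  t1 = 0\{b}\{a}\{b} + (b.((rec X. a.(0\{b}\{a}\{b} + (b.(X + X) + (0 + X)\{a} + a.0))) + (rec X. a.(0\{b}\{a}\{b} + (b.(X + X) + (0 + X)\{a} + a.0)))) + (0 + (rec X. a.(0\{b}\{a}\{b} + (b.(X + X) + (0 + X)\{a} + a.0))))\{a} + a.0) → =a=> t2, =b=> t3
  t2 = 0 → ∅
  t3 = (rec X. a.(0\{b}\{a}\{b} + (b.(X + X) + (0 + X)\{a} + a.0))) + (rec X. a.(0\{b}\{a}\{b} + (b.(X + X) + (0 + X)\{a} + a.0))) → =a=> t1
Partition-refinement fixed point:
  B0 = {s0, s2}
  B1 = {s1}
  B2 = {t0, t3}
  B3 = {t1}
  B4 = {t2}
s0 ∈ B0, t0 ∈ B2 → different blocks

not bisimilar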